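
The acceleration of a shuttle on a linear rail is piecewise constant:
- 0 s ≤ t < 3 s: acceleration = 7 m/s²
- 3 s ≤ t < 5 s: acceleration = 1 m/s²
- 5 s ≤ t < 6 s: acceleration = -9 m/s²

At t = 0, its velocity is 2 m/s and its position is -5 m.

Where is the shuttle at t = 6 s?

On each constant-a segment, Δv = aΔt and Δx = v₀Δt + ½aΔt²; chain segment to segment.
0–3 s: v starts 2 m/s; Δx = 2·3 + ½·7·3² = 37.5 m; v ends 23 m/s.
3–5 s: v starts 23 m/s; Δx = 23·2 + ½·1·2² = 48 m; v ends 25 m/s.
5–6 s: v starts 25 m/s; Δx = 25·1 + ½·-9·1² = 20.5 m; v ends 16 m/s.
x(6) = -5 + Σ Δx = 101 m.

101 m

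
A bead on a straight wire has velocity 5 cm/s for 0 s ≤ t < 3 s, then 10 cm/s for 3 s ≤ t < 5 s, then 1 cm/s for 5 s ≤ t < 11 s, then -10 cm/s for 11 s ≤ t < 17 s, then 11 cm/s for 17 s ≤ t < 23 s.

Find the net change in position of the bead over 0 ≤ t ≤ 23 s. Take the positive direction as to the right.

Displacement is the signed area under the v-t curve.
0–3 s: 5 × 3 = 15 cm
3–5 s: 10 × 2 = 20 cm
5–11 s: 1 × 6 = 6 cm
11–17 s: -10 × 6 = -60 cm
17–23 s: 11 × 6 = 66 cm
Net displacement = 47 cm

47 cm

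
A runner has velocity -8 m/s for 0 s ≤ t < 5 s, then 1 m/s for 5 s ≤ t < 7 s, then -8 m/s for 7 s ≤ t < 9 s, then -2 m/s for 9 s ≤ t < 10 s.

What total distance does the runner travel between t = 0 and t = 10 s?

60 m

Total distance travelled is ∫|v| dt — sum the magnitudes of each area piece.
0–5 s: |-8| × 5 = 40 m
5–7 s: |1| × 2 = 2 m
7–9 s: |-8| × 2 = 16 m
9–10 s: |-2| × 1 = 2 m
Total distance = 60 m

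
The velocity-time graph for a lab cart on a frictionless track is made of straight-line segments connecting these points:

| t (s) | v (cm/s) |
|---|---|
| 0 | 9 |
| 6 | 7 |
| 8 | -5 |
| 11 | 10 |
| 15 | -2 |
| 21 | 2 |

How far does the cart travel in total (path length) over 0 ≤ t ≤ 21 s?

90 cm

Distance (not displacement) is the total path length: add the absolute areas under v-t.
0–6 s: |½(9 + 7)(6)| = 48 cm
6–8 s: v = 0 at t = 43/6 s; triangle areas 49/12 + 25/12 = 37/6 cm
8–11 s: v = 0 at t = 9 s; triangle areas 2.5 + 10 = 12.5 cm
11–15 s: v = 0 at t = 43/3 s; triangle areas 50/3 + 2/3 = 52/3 cm
15–21 s: v = 0 at t = 18 s; triangle areas 3 + 3 = 6 cm
Total distance = 90 cm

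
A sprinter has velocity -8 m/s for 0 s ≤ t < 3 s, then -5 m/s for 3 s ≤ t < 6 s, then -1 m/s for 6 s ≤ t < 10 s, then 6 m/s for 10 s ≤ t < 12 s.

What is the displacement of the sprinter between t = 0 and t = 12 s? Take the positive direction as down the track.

-31 m

Displacement is the signed area under the v-t curve.
0–3 s: -8 × 3 = -24 m
3–6 s: -5 × 3 = -15 m
6–10 s: -1 × 4 = -4 m
10–12 s: 6 × 2 = 12 m
Net displacement = -31 m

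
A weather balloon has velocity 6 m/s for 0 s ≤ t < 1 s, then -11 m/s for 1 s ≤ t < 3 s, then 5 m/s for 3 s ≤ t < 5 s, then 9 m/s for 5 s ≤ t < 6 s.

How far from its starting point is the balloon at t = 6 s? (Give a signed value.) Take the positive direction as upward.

Displacement is the signed area under the v-t curve.
0–1 s: 6 × 1 = 6 m
1–3 s: -11 × 2 = -22 m
3–5 s: 5 × 2 = 10 m
5–6 s: 9 × 1 = 9 m
Net displacement = 3 m

3 m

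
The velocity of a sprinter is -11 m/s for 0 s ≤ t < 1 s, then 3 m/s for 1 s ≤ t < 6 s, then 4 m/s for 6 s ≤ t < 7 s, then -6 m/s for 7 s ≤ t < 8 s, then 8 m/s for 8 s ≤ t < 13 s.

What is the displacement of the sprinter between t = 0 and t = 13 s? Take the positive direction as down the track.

Net displacement equals the area under the velocity-time graph (areas below the axis count negative).
0–1 s: -11 × 1 = -11 m
1–6 s: 3 × 5 = 15 m
6–7 s: 4 × 1 = 4 m
7–8 s: -6 × 1 = -6 m
8–13 s: 8 × 5 = 40 m
Net displacement = 42 m

42 m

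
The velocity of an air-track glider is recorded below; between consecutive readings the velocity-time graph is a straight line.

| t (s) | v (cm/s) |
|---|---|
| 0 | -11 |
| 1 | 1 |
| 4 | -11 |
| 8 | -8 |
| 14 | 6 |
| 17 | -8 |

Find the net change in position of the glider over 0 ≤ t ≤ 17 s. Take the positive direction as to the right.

Displacement is the signed area under the v-t curve.
0–1 s: ½(-11 + 1)(1) = -5 cm
1–4 s: ½(1 + -11)(3) = -15 cm
4–8 s: ½(-11 + -8)(4) = -38 cm
8–14 s: ½(-8 + 6)(6) = -6 cm
14–17 s: ½(6 + -8)(3) = -3 cm
Net displacement = -67 cm

-67 cm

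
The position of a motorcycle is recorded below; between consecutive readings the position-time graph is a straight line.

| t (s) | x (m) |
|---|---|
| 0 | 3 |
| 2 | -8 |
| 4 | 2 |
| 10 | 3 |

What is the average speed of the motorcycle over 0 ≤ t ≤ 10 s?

Average speed = (total path length)/(elapsed time); on a piecewise-linear x-t graph the path length is Σ|Δx|.
0–2 s: |Δx| = |-8 − 3| = 11 m
2–4 s: |Δx| = |2 − -8| = 10 m
4–10 s: |Δx| = |3 − 2| = 1 m
Total path = 22 m; average speed = 22/10 = 2.2 m/s.

2.2 m/s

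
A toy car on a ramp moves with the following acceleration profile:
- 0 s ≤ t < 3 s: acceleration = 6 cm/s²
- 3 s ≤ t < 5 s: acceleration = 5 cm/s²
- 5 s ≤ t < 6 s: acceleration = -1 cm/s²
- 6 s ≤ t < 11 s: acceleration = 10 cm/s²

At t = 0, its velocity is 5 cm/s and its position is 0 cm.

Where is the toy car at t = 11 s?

415.5 cm

On each constant-a segment, Δv = aΔt and Δx = v₀Δt + ½aΔt²; chain segment to segment.
0–3 s: v starts 5 cm/s; Δx = 5·3 + ½·6·3² = 42 cm; v ends 23 cm/s.
3–5 s: v starts 23 cm/s; Δx = 23·2 + ½·5·2² = 56 cm; v ends 33 cm/s.
5–6 s: v starts 33 cm/s; Δx = 33·1 + ½·-1·1² = 32.5 cm; v ends 32 cm/s.
6–11 s: v starts 32 cm/s; Δx = 32·5 + ½·10·5² = 285 cm; v ends 82 cm/s.
x(11) = 0 + Σ Δx = 415.5 cm.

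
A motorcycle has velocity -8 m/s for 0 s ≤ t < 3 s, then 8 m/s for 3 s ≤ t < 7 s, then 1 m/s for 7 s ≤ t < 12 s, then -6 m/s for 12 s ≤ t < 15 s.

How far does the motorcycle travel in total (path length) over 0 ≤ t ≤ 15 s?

Distance (not displacement) is the total path length: add the absolute areas under v-t.
0–3 s: |-8| × 3 = 24 m
3–7 s: |8| × 4 = 32 m
7–12 s: |1| × 5 = 5 m
12–15 s: |-6| × 3 = 18 m
Total distance = 79 m

79 m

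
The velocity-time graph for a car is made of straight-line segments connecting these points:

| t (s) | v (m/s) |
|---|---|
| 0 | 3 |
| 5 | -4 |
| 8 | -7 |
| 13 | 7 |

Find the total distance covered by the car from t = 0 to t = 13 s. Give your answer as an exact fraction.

601/14 m

Distance (not displacement) is the total path length: add the absolute areas under v-t.
0–5 s: v = 0 at t = 15/7 s; triangle areas 45/14 + 40/7 = 125/14 m
5–8 s: |½(-4 + -7)(3)| = 16.5 m
8–13 s: v = 0 at t = 10.5 s; triangle areas 8.75 + 8.75 = 17.5 m
Total distance = 601/14 m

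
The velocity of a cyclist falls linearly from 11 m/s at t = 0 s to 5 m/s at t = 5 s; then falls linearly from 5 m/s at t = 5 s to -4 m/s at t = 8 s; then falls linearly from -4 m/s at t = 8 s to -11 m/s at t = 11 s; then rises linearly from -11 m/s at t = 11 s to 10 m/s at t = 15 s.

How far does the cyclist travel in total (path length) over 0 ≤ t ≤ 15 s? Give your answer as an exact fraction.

Distance (not displacement) is the total path length: add the absolute areas under v-t.
0–5 s: |½(11 + 5)(5)| = 40 m
5–8 s: v = 0 at t = 20/3 s; triangle areas 25/6 + 8/3 = 41/6 m
8–11 s: |½(-4 + -11)(3)| = 22.5 m
11–15 s: v = 0 at t = 275/21 s; triangle areas 242/21 + 200/21 = 442/21 m
Total distance = 1898/21 m

1898/21 m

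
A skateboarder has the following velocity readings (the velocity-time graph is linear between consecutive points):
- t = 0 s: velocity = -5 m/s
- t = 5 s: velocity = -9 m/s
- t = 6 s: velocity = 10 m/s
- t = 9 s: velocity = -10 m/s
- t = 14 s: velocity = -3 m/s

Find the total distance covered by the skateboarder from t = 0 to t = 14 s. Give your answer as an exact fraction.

1658/19 m

Distance (not displacement) is the total path length: add the absolute areas under v-t.
0–5 s: |½(-5 + -9)(5)| = 35 m
5–6 s: v = 0 at t = 104/19 s; triangle areas 81/38 + 50/19 = 181/38 m
6–9 s: v = 0 at t = 7.5 s; triangle areas 7.5 + 7.5 = 15 m
9–14 s: |½(-10 + -3)(5)| = 32.5 m
Total distance = 1658/19 m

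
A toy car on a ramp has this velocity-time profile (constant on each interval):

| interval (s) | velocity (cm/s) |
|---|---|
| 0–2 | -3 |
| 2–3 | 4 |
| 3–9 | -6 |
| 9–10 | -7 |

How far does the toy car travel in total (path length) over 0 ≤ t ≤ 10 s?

53 cm

Distance (not displacement) is the total path length: add the absolute areas under v-t.
0–2 s: |-3| × 2 = 6 cm
2–3 s: |4| × 1 = 4 cm
3–9 s: |-6| × 6 = 36 cm
9–10 s: |-7| × 1 = 7 cm
Total distance = 53 cm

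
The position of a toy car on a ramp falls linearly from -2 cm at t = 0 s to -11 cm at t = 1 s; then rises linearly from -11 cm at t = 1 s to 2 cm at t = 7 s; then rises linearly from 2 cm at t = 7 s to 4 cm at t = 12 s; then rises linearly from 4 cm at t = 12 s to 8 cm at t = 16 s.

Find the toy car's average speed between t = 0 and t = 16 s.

Average speed = (total path length)/(elapsed time); on a piecewise-linear x-t graph the path length is Σ|Δx|.
0–1 s: |Δx| = |-11 − -2| = 9 cm
1–7 s: |Δx| = |2 − -11| = 13 cm
7–12 s: |Δx| = |4 − 2| = 2 cm
12–16 s: |Δx| = |8 − 4| = 4 cm
Total path = 28 cm; average speed = 28/16 = 1.75 cm/s.

1.75 cm/s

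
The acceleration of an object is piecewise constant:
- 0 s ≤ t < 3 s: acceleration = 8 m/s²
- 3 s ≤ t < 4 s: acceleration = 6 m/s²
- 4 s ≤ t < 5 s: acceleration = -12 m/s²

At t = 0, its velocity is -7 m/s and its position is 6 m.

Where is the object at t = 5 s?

58 m

On each constant-a segment, Δv = aΔt and Δx = v₀Δt + ½aΔt²; chain segment to segment.
0–3 s: v starts -7 m/s; Δx = -7·3 + ½·8·3² = 15 m; v ends 17 m/s.
3–4 s: v starts 17 m/s; Δx = 17·1 + ½·6·1² = 20 m; v ends 23 m/s.
4–5 s: v starts 23 m/s; Δx = 23·1 + ½·-12·1² = 17 m; v ends 11 m/s.
x(5) = 6 + Σ Δx = 58 m.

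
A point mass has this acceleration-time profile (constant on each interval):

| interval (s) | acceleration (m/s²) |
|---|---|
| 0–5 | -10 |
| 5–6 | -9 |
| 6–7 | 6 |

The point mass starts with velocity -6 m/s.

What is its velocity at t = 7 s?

-59 m/s

Δv equals the area under the a-t graph; then v = v₀ + Δv.
0–5 s: -10 × 5 = -50 m/s
5–6 s: -9 × 1 = -9 m/s
6–7 s: 6 × 1 = 6 m/s
Δv = -53 m/s, so v(7) = -6 + (-53) = -59 m/s.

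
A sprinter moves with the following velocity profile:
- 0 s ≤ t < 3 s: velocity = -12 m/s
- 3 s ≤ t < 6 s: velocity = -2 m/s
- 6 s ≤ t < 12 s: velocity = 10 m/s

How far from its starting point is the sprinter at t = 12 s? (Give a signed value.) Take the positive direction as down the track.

Net displacement equals the area under the velocity-time graph (areas below the axis count negative).
0–3 s: -12 × 3 = -36 m
3–6 s: -2 × 3 = -6 m
6–12 s: 10 × 6 = 60 m
Net displacement = 18 m

18 m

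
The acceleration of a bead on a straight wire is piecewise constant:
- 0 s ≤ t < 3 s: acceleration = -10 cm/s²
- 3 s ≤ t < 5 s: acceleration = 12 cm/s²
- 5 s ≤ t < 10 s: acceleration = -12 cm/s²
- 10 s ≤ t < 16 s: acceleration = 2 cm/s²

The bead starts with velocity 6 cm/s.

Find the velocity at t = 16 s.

Δv equals the area under the a-t graph; then v = v₀ + Δv.
0–3 s: -10 × 3 = -30 cm/s
3–5 s: 12 × 2 = 24 cm/s
5–10 s: -12 × 5 = -60 cm/s
10–16 s: 2 × 6 = 12 cm/s
Δv = -54 cm/s, so v(16) = 6 + (-54) = -48 cm/s.

-48 cm/s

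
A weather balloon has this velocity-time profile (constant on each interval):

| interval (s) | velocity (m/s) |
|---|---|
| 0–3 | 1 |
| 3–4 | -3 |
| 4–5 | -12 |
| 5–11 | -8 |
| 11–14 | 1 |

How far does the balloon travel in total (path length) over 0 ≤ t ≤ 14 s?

69 m

Distance (not displacement) is the total path length: add the absolute areas under v-t.
0–3 s: |1| × 3 = 3 m
3–4 s: |-3| × 1 = 3 m
4–5 s: |-12| × 1 = 12 m
5–11 s: |-8| × 6 = 48 m
11–14 s: |1| × 3 = 3 m
Total distance = 69 m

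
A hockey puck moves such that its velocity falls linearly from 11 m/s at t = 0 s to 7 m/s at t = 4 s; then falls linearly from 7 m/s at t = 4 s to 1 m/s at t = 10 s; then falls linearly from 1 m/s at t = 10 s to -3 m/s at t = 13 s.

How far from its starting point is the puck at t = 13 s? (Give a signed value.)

57 m

Net displacement equals the area under the velocity-time graph (areas below the axis count negative).
0–4 s: ½(11 + 7)(4) = 36 m
4–10 s: ½(7 + 1)(6) = 24 m
10–13 s: ½(1 + -3)(3) = -3 m
Net displacement = 57 m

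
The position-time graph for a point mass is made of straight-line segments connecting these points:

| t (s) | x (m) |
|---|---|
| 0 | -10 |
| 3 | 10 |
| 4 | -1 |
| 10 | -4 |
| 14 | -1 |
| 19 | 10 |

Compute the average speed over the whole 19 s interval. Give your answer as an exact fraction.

48/19 m/s

Average speed = (total path length)/(elapsed time); on a piecewise-linear x-t graph the path length is Σ|Δx|.
0–3 s: |Δx| = |10 − -10| = 20 m
3–4 s: |Δx| = |-1 − 10| = 11 m
4–10 s: |Δx| = |-4 − -1| = 3 m
10–14 s: |Δx| = |-1 − -4| = 3 m
14–19 s: |Δx| = |10 − -1| = 11 m
Total path = 48 m; average speed = 48/19 = 48/19 m/s.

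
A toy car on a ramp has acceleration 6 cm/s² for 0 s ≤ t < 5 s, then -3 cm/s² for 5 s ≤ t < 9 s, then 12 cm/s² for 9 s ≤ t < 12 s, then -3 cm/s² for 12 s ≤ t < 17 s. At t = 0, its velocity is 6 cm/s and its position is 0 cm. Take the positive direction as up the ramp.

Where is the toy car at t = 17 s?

On each constant-a segment, Δv = aΔt and Δx = v₀Δt + ½aΔt²; chain segment to segment.
0–5 s: v starts 6 cm/s; Δx = 6·5 + ½·6·5² = 105 cm; v ends 36 cm/s.
5–9 s: v starts 36 cm/s; Δx = 36·4 + ½·-3·4² = 120 cm; v ends 24 cm/s.
9–12 s: v starts 24 cm/s; Δx = 24·3 + ½·12·3² = 126 cm; v ends 60 cm/s.
12–17 s: v starts 60 cm/s; Δx = 60·5 + ½·-3·5² = 262.5 cm; v ends 45 cm/s.
x(17) = 0 + Σ Δx = 613.5 cm.

613.5 cm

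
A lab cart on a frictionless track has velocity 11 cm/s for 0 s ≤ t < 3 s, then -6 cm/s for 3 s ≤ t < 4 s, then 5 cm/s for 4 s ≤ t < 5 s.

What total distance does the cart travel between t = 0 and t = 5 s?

44 cm

Total distance travelled is ∫|v| dt — sum the magnitudes of each area piece.
0–3 s: |11| × 3 = 33 cm
3–4 s: |-6| × 1 = 6 cm
4–5 s: |5| × 1 = 5 cm
Total distance = 44 cm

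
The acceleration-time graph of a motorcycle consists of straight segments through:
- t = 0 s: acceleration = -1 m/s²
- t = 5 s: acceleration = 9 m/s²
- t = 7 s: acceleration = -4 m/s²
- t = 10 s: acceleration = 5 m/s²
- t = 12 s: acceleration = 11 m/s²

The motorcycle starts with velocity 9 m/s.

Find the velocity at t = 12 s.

51.5 m/s

Δv equals the area under the a-t graph; then v = v₀ + Δv.
0–5 s: ½(-1 + 9)(5) = 20 m/s
5–7 s: ½(9 + -4)(2) = 5 m/s
7–10 s: ½(-4 + 5)(3) = 1.5 m/s
10–12 s: ½(5 + 11)(2) = 16 m/s
Δv = 42.5 m/s, so v(12) = 9 + (42.5) = 51.5 m/s.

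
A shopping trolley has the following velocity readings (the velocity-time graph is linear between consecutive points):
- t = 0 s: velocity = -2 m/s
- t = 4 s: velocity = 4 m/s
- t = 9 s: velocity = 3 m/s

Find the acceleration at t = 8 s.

-0.2 m/s²

Acceleration is the slope of the v-t graph on 4–9 s: (3 − 4)/(9 − 4) = -0.2 m/s².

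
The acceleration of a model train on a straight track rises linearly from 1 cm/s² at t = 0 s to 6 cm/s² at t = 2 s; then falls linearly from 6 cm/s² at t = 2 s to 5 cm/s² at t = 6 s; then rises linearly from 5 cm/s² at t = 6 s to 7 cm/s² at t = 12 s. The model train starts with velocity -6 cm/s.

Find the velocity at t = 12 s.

59 cm/s

Δv equals the area under the a-t graph; then v = v₀ + Δv.
0–2 s: ½(1 + 6)(2) = 7 cm/s
2–6 s: ½(6 + 5)(4) = 22 cm/s
6–12 s: ½(5 + 7)(6) = 36 cm/s
Δv = 65 cm/s, so v(12) = -6 + (65) = 59 cm/s.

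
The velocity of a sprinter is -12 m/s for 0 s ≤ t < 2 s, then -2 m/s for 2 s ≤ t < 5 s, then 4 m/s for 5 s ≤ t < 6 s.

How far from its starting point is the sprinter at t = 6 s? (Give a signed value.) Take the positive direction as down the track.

-26 m

Displacement is the signed area under the v-t curve.
0–2 s: -12 × 2 = -24 m
2–5 s: -2 × 3 = -6 m
5–6 s: 4 × 1 = 4 m
Net displacement = -26 m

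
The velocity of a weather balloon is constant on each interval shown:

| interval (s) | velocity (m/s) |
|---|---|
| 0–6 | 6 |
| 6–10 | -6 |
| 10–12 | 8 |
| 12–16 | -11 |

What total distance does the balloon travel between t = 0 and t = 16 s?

Total distance travelled is ∫|v| dt — sum the magnitudes of each area piece.
0–6 s: |6| × 6 = 36 m
6–10 s: |-6| × 4 = 24 m
10–12 s: |8| × 2 = 16 m
12–16 s: |-11| × 4 = 44 m
Total distance = 120 m

120 m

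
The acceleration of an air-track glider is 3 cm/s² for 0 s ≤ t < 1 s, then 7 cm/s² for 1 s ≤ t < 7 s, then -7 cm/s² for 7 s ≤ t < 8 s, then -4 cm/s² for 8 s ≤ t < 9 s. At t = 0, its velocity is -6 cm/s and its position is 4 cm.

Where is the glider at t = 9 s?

On each constant-a segment, Δv = aΔt and Δx = v₀Δt + ½aΔt²; chain segment to segment.
0–1 s: v starts -6 cm/s; Δx = -6·1 + ½·3·1² = -4.5 cm; v ends -3 cm/s.
1–7 s: v starts -3 cm/s; Δx = -3·6 + ½·7·6² = 108 cm; v ends 39 cm/s.
7–8 s: v starts 39 cm/s; Δx = 39·1 + ½·-7·1² = 35.5 cm; v ends 32 cm/s.
8–9 s: v starts 32 cm/s; Δx = 32·1 + ½·-4·1² = 30 cm; v ends 28 cm/s.
x(9) = 4 + Σ Δx = 173 cm.

173 cm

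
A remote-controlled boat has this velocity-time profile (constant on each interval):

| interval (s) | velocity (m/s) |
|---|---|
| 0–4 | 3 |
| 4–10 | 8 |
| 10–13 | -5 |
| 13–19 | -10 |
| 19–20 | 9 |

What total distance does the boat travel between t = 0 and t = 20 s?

Total distance travelled is ∫|v| dt — sum the magnitudes of each area piece.
0–4 s: |3| × 4 = 12 m
4–10 s: |8| × 6 = 48 m
10–13 s: |-5| × 3 = 15 m
13–19 s: |-10| × 6 = 60 m
19–20 s: |9| × 1 = 9 m
Total distance = 144 m

144 m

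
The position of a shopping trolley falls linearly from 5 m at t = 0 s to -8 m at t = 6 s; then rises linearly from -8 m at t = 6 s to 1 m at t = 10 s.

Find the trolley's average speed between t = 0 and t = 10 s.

2.2 m/s

Average speed = (total path length)/(elapsed time); on a piecewise-linear x-t graph the path length is Σ|Δx|.
0–6 s: |Δx| = |-8 − 5| = 13 m
6–10 s: |Δx| = |1 − -8| = 9 m
Total path = 22 m; average speed = 22/10 = 2.2 m/s.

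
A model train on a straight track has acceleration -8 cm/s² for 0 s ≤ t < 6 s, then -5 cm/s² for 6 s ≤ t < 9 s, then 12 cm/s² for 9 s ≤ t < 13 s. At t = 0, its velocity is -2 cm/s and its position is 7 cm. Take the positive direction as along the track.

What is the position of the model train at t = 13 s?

On each constant-a segment, Δv = aΔt and Δx = v₀Δt + ½aΔt²; chain segment to segment.
0–6 s: v starts -2 cm/s; Δx = -2·6 + ½·-8·6² = -156 cm; v ends -50 cm/s.
6–9 s: v starts -50 cm/s; Δx = -50·3 + ½·-5·3² = -172.5 cm; v ends -65 cm/s.
9–13 s: v starts -65 cm/s; Δx = -65·4 + ½·12·4² = -164 cm; v ends -17 cm/s.
x(13) = 7 + Σ Δx = -485.5 cm.

-485.5 cm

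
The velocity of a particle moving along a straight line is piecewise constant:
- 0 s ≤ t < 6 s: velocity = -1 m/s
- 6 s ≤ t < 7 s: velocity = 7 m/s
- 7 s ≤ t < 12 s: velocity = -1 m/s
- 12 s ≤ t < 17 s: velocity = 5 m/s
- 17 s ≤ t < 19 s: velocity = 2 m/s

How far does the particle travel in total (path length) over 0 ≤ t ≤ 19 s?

47 m

Distance (not displacement) is the total path length: add the absolute areas under v-t.
0–6 s: |-1| × 6 = 6 m
6–7 s: |7| × 1 = 7 m
7–12 s: |-1| × 5 = 5 m
12–17 s: |5| × 5 = 25 m
17–19 s: |2| × 2 = 4 m
Total distance = 47 m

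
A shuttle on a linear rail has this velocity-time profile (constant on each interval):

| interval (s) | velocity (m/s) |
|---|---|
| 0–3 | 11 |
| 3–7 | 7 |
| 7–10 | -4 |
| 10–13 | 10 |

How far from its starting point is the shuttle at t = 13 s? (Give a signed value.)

Net displacement equals the area under the velocity-time graph (areas below the axis count negative).
0–3 s: 11 × 3 = 33 m
3–7 s: 7 × 4 = 28 m
7–10 s: -4 × 3 = -12 m
10–13 s: 10 × 3 = 30 m
Net displacement = 79 m

79 m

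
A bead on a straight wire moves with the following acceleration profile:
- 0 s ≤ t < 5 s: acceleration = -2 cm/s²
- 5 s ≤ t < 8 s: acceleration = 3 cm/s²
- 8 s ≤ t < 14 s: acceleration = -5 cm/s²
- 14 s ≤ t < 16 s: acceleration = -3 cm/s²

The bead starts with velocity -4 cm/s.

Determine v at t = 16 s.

-41 cm/s

Δv equals the area under the a-t graph; then v = v₀ + Δv.
0–5 s: -2 × 5 = -10 cm/s
5–8 s: 3 × 3 = 9 cm/s
8–14 s: -5 × 6 = -30 cm/s
14–16 s: -3 × 2 = -6 cm/s
Δv = -37 cm/s, so v(16) = -4 + (-37) = -41 cm/s.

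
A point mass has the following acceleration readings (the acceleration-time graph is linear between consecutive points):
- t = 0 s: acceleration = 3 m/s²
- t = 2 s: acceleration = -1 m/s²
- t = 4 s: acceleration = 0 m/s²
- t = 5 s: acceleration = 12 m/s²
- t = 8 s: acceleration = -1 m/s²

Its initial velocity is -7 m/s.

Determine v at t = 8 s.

16.5 m/s

Δv equals the area under the a-t graph; then v = v₀ + Δv.
0–2 s: ½(3 + -1)(2) = 2 m/s
2–4 s: ½(-1 + 0)(2) = -1 m/s
4–5 s: ½(0 + 12)(1) = 6 m/s
5–8 s: ½(12 + -1)(3) = 16.5 m/s
Δv = 23.5 m/s, so v(8) = -7 + (23.5) = 16.5 m/s.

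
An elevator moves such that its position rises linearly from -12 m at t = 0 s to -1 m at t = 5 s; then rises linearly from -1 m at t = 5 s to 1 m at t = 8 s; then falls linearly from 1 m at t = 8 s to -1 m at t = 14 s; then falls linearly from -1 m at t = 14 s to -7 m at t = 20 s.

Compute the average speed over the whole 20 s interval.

1.05 m/s

Average speed = (total path length)/(elapsed time); on a piecewise-linear x-t graph the path length is Σ|Δx|.
0–5 s: |Δx| = |-1 − -12| = 11 m
5–8 s: |Δx| = |1 − -1| = 2 m
8–14 s: |Δx| = |-1 − 1| = 2 m
14–20 s: |Δx| = |-7 − -1| = 6 m
Total path = 21 m; average speed = 21/20 = 1.05 m/s.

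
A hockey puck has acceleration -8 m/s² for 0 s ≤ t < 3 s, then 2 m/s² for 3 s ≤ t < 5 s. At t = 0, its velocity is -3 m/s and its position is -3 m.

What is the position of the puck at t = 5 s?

On each constant-a segment, Δv = aΔt and Δx = v₀Δt + ½aΔt²; chain segment to segment.
0–3 s: v starts -3 m/s; Δx = -3·3 + ½·-8·3² = -45 m; v ends -27 m/s.
3–5 s: v starts -27 m/s; Δx = -27·2 + ½·2·2² = -50 m; v ends -23 m/s.
x(5) = -3 + Σ Δx = -98 m.

-98 m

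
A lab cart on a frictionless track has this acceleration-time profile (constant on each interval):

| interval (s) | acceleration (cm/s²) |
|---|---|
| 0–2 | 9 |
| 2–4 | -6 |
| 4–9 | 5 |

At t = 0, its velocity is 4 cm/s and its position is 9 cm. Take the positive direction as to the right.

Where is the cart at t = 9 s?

On each constant-a segment, Δv = aΔt and Δx = v₀Δt + ½aΔt²; chain segment to segment.
0–2 s: v starts 4 cm/s; Δx = 4·2 + ½·9·2² = 26 cm; v ends 22 cm/s.
2–4 s: v starts 22 cm/s; Δx = 22·2 + ½·-6·2² = 32 cm; v ends 10 cm/s.
4–9 s: v starts 10 cm/s; Δx = 10·5 + ½·5·5² = 112.5 cm; v ends 35 cm/s.
x(9) = 9 + Σ Δx = 179.5 cm.

179.5 cm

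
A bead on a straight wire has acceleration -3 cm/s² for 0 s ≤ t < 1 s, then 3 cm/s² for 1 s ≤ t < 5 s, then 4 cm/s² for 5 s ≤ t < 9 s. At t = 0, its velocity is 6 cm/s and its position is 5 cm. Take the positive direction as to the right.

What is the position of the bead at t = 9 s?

137.5 cm

On each constant-a segment, Δv = aΔt and Δx = v₀Δt + ½aΔt²; chain segment to segment.
0–1 s: v starts 6 cm/s; Δx = 6·1 + ½·-3·1² = 4.5 cm; v ends 3 cm/s.
1–5 s: v starts 3 cm/s; Δx = 3·4 + ½·3·4² = 36 cm; v ends 15 cm/s.
5–9 s: v starts 15 cm/s; Δx = 15·4 + ½·4·4² = 92 cm; v ends 31 cm/s.
x(9) = 5 + Σ Δx = 137.5 cm.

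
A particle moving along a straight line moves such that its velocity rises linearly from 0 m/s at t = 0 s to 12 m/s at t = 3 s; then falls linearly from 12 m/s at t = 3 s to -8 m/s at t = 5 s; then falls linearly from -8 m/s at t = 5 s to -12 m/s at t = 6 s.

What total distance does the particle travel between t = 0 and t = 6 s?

38.4 m

Total distance travelled is ∫|v| dt — sum the magnitudes of each area piece.
0–3 s: |½(0 + 12)(3)| = 18 m
3–5 s: v = 0 at t = 4.2 s; triangle areas 7.2 + 3.2 = 10.4 m
5–6 s: |½(-8 + -12)(1)| = 10 m
Total distance = 38.4 m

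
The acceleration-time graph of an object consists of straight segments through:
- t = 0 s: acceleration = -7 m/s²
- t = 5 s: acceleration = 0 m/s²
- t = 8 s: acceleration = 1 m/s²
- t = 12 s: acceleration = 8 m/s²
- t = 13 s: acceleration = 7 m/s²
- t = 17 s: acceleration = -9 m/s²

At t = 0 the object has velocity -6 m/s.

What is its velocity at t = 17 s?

Δv equals the area under the a-t graph; then v = v₀ + Δv.
0–5 s: ½(-7 + 0)(5) = -17.5 m/s
5–8 s: ½(0 + 1)(3) = 1.5 m/s
8–12 s: ½(1 + 8)(4) = 18 m/s
12–13 s: ½(8 + 7)(1) = 7.5 m/s
13–17 s: ½(7 + -9)(4) = -4 m/s
Δv = 5.5 m/s, so v(17) = -6 + (5.5) = -0.5 m/s.

-0.5 m/s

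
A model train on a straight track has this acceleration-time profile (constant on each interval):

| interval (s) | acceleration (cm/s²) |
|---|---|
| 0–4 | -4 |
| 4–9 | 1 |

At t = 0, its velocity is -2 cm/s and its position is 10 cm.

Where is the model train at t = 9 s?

On each constant-a segment, Δv = aΔt and Δx = v₀Δt + ½aΔt²; chain segment to segment.
0–4 s: v starts -2 cm/s; Δx = -2·4 + ½·-4·4² = -40 cm; v ends -18 cm/s.
4–9 s: v starts -18 cm/s; Δx = -18·5 + ½·1·5² = -77.5 cm; v ends -13 cm/s.
x(9) = 10 + Σ Δx = -107.5 cm.

-107.5 cm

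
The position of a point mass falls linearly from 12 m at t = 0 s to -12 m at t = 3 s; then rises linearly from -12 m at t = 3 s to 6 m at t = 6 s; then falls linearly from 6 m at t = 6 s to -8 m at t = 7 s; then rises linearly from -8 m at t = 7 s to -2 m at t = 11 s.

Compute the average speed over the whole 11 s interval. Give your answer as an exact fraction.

Average speed = (total path length)/(elapsed time); on a piecewise-linear x-t graph the path length is Σ|Δx|.
0–3 s: |Δx| = |-12 − 12| = 24 m
3–6 s: |Δx| = |6 − -12| = 18 m
6–7 s: |Δx| = |-8 − 6| = 14 m
7–11 s: |Δx| = |-2 − -8| = 6 m
Total path = 62 m; average speed = 62/11 = 62/11 m/s.

62/11 m/s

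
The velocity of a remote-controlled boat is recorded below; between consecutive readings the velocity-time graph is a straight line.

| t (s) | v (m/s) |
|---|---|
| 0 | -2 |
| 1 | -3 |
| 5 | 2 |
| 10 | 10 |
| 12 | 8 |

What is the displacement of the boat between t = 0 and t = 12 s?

Displacement is the signed area under the v-t curve.
0–1 s: ½(-2 + -3)(1) = -2.5 m
1–5 s: ½(-3 + 2)(4) = -2 m
5–10 s: ½(2 + 10)(5) = 30 m
10–12 s: ½(10 + 8)(2) = 18 m
Net displacement = 43.5 m

43.5 m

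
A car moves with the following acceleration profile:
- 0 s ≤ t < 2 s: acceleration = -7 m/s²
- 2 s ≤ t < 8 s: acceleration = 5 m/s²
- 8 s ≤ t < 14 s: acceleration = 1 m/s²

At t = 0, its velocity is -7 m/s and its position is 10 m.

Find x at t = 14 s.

18 m

On each constant-a segment, Δv = aΔt and Δx = v₀Δt + ½aΔt²; chain segment to segment.
0–2 s: v starts -7 m/s; Δx = -7·2 + ½·-7·2² = -28 m; v ends -21 m/s.
2–8 s: v starts -21 m/s; Δx = -21·6 + ½·5·6² = -36 m; v ends 9 m/s.
8–14 s: v starts 9 m/s; Δx = 9·6 + ½·1·6² = 72 m; v ends 15 m/s.
x(14) = 10 + Σ Δx = 18 m.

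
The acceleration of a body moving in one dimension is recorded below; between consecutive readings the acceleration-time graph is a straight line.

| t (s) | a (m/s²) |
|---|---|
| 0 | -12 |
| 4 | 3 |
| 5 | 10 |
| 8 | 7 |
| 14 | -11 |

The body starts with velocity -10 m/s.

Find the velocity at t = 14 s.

-8 m/s

Δv equals the area under the a-t graph; then v = v₀ + Δv.
0–4 s: ½(-12 + 3)(4) = -18 m/s
4–5 s: ½(3 + 10)(1) = 6.5 m/s
5–8 s: ½(10 + 7)(3) = 25.5 m/s
8–14 s: ½(7 + -11)(6) = -12 m/s
Δv = 2 m/s, so v(14) = -10 + (2) = -8 m/s.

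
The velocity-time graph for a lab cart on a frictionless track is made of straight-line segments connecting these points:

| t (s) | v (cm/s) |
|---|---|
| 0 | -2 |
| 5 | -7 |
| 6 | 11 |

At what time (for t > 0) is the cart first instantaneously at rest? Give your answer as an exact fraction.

t = 97/18 s

v changes sign on 5–6 s (from -7 to 11); the graph is linear there, so v = 0 at t = 5 + (7)·(6 − 5)/(11 − -7) = 97/18 s.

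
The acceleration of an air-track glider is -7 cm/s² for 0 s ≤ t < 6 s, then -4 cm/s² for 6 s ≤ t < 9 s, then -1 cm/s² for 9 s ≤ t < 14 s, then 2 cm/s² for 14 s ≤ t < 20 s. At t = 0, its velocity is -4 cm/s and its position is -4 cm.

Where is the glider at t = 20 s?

-954.5 cm

On each constant-a segment, Δv = aΔt and Δx = v₀Δt + ½aΔt²; chain segment to segment.
0–6 s: v starts -4 cm/s; Δx = -4·6 + ½·-7·6² = -150 cm; v ends -46 cm/s.
6–9 s: v starts -46 cm/s; Δx = -46·3 + ½·-4·3² = -156 cm; v ends -58 cm/s.
9–14 s: v starts -58 cm/s; Δx = -58·5 + ½·-1·5² = -302.5 cm; v ends -63 cm/s.
14–20 s: v starts -63 cm/s; Δx = -63·6 + ½·2·6² = -342 cm; v ends -51 cm/s.
x(20) = -4 + Σ Δx = -954.5 cm.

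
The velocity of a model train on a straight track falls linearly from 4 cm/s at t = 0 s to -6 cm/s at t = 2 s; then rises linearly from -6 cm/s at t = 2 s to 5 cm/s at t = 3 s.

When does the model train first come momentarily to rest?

t = 0.8 s

v changes sign on 0–2 s (from 4 to -6); the graph is linear there, so v = 0 at t = 0 + (-4)·(2 − 0)/(-6 − 4) = 0.8 s.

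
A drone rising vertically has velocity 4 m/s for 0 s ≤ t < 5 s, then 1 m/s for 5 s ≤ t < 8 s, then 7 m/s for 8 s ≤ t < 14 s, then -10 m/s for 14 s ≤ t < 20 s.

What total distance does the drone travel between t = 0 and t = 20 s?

125 m

Distance (not displacement) is the total path length: add the absolute areas under v-t.
0–5 s: |4| × 5 = 20 m
5–8 s: |1| × 3 = 3 m
8–14 s: |7| × 6 = 42 m
14–20 s: |-10| × 6 = 60 m
Total distance = 125 m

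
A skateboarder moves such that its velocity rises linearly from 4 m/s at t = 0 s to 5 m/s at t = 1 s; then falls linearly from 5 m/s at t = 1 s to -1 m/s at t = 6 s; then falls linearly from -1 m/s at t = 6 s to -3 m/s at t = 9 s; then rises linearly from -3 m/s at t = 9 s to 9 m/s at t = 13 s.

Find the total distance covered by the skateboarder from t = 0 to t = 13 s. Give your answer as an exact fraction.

Total distance travelled is ∫|v| dt — sum the magnitudes of each area piece.
0–1 s: |½(4 + 5)(1)| = 4.5 m
1–6 s: v = 0 at t = 31/6 s; triangle areas 125/12 + 5/12 = 65/6 m
6–9 s: |½(-1 + -3)(3)| = 6 m
9–13 s: v = 0 at t = 10 s; triangle areas 1.5 + 13.5 = 15 m
Total distance = 109/3 m

109/3 m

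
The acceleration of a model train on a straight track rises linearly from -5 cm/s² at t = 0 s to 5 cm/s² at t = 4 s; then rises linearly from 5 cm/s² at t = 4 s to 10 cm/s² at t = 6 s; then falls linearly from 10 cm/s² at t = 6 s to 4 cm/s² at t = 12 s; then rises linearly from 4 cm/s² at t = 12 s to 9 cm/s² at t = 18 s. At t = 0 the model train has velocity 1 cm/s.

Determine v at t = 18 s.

Δv equals the area under the a-t graph; then v = v₀ + Δv.
0–4 s: ½(-5 + 5)(4) = 0 cm/s
4–6 s: ½(5 + 10)(2) = 15 cm/s
6–12 s: ½(10 + 4)(6) = 42 cm/s
12–18 s: ½(4 + 9)(6) = 39 cm/s
Δv = 96 cm/s, so v(18) = 1 + (96) = 97 cm/s.

97 cm/s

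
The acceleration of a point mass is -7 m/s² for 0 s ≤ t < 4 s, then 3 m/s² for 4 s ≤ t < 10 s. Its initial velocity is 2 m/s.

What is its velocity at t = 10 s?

-8 m/s

Δv equals the area under the a-t graph; then v = v₀ + Δv.
0–4 s: -7 × 4 = -28 m/s
4–10 s: 3 × 6 = 18 m/s
Δv = -10 m/s, so v(10) = 2 + (-10) = -8 m/s.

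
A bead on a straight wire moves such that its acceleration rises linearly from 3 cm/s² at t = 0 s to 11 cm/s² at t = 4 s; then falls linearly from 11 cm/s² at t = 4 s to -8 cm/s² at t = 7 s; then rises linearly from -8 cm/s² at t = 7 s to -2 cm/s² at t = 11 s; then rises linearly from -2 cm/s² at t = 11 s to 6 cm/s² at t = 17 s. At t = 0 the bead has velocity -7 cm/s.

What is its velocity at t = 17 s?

17.5 cm/s

Δv equals the area under the a-t graph; then v = v₀ + Δv.
0–4 s: ½(3 + 11)(4) = 28 cm/s
4–7 s: ½(11 + -8)(3) = 4.5 cm/s
7–11 s: ½(-8 + -2)(4) = -20 cm/s
11–17 s: ½(-2 + 6)(6) = 12 cm/s
Δv = 24.5 cm/s, so v(17) = -7 + (24.5) = 17.5 cm/s.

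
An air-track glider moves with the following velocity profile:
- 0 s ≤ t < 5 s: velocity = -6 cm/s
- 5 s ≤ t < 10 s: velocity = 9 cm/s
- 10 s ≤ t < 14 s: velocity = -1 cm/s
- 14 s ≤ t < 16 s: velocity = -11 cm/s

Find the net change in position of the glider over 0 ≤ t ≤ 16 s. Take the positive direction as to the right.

Displacement is the signed area under the v-t curve.
0–5 s: -6 × 5 = -30 cm
5–10 s: 9 × 5 = 45 cm
10–14 s: -1 × 4 = -4 cm
14–16 s: -11 × 2 = -22 cm
Net displacement = -11 cm

-11 cm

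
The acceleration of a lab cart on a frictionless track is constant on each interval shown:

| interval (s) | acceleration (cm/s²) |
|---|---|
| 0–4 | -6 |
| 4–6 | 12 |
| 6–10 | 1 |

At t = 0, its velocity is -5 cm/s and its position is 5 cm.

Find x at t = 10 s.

On each constant-a segment, Δv = aΔt and Δx = v₀Δt + ½aΔt²; chain segment to segment.
0–4 s: v starts -5 cm/s; Δx = -5·4 + ½·-6·4² = -68 cm; v ends -29 cm/s.
4–6 s: v starts -29 cm/s; Δx = -29·2 + ½·12·2² = -34 cm; v ends -5 cm/s.
6–10 s: v starts -5 cm/s; Δx = -5·4 + ½·1·4² = -12 cm; v ends -1 cm/s.
x(10) = 5 + Σ Δx = -109 cm.

-109 cm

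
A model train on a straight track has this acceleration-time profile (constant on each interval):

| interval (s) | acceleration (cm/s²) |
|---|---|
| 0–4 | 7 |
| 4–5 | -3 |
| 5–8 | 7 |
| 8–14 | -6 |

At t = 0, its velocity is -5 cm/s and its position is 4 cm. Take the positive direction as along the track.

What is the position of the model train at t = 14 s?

291 cm

On each constant-a segment, Δv = aΔt and Δx = v₀Δt + ½aΔt²; chain segment to segment.
0–4 s: v starts -5 cm/s; Δx = -5·4 + ½·7·4² = 36 cm; v ends 23 cm/s.
4–5 s: v starts 23 cm/s; Δx = 23·1 + ½·-3·1² = 21.5 cm; v ends 20 cm/s.
5–8 s: v starts 20 cm/s; Δx = 20·3 + ½·7·3² = 91.5 cm; v ends 41 cm/s.
8–14 s: v starts 41 cm/s; Δx = 41·6 + ½·-6·6² = 138 cm; v ends 5 cm/s.
x(14) = 4 + Σ Δx = 291 cm.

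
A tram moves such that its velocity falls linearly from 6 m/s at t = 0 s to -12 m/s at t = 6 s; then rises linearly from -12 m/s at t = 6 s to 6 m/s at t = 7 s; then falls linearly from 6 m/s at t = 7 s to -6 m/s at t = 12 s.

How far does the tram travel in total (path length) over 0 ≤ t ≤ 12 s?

Distance (not displacement) is the total path length: add the absolute areas under v-t.
0–6 s: v = 0 at t = 2 s; triangle areas 6 + 24 = 30 m
6–7 s: v = 0 at t = 20/3 s; triangle areas 4 + 1 = 5 m
7–12 s: v = 0 at t = 9.5 s; triangle areas 7.5 + 7.5 = 15 m
Total distance = 50 m

50 m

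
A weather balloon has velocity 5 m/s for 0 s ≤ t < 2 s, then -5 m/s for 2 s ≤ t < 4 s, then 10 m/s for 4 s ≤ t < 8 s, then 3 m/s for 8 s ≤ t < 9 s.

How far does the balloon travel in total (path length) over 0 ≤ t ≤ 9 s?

Total distance travelled is ∫|v| dt — sum the magnitudes of each area piece.
0–2 s: |5| × 2 = 10 m
2–4 s: |-5| × 2 = 10 m
4–8 s: |10| × 4 = 40 m
8–9 s: |3| × 1 = 3 m
Total distance = 63 m

63 m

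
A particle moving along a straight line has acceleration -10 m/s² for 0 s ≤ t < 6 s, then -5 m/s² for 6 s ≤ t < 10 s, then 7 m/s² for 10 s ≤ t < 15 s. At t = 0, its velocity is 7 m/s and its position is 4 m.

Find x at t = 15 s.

On each constant-a segment, Δv = aΔt and Δx = v₀Δt + ½aΔt²; chain segment to segment.
0–6 s: v starts 7 m/s; Δx = 7·6 + ½·-10·6² = -138 m; v ends -53 m/s.
6–10 s: v starts -53 m/s; Δx = -53·4 + ½·-5·4² = -252 m; v ends -73 m/s.
10–15 s: v starts -73 m/s; Δx = -73·5 + ½·7·5² = -277.5 m; v ends -38 m/s.
x(15) = 4 + Σ Δx = -663.5 m.

-663.5 m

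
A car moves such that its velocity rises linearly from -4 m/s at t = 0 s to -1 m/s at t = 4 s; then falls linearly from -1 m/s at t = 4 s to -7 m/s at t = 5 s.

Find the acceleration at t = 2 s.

Acceleration is the slope of the v-t graph on 0–4 s: (-1 − -4)/(4 − 0) = 0.75 m/s².

0.75 m/s²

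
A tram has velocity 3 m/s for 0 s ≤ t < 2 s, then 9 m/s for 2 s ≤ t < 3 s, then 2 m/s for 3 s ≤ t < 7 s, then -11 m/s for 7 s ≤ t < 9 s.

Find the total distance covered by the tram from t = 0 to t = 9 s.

Total distance travelled is ∫|v| dt — sum the magnitudes of each area piece.
0–2 s: |3| × 2 = 6 m
2–3 s: |9| × 1 = 9 m
3–7 s: |2| × 4 = 8 m
7–9 s: |-11| × 2 = 22 m
Total distance = 45 m

45 m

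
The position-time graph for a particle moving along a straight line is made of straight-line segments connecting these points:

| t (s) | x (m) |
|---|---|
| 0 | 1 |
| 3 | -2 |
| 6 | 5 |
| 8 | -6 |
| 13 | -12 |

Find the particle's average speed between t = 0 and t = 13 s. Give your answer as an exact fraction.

27/13 m/s

Average speed = (total path length)/(elapsed time); on a piecewise-linear x-t graph the path length is Σ|Δx|.
0–3 s: |Δx| = |-2 − 1| = 3 m
3–6 s: |Δx| = |5 − -2| = 7 m
6–8 s: |Δx| = |-6 − 5| = 11 m
8–13 s: |Δx| = |-12 − -6| = 6 m
Total path = 27 m; average speed = 27/13 = 27/13 m/s.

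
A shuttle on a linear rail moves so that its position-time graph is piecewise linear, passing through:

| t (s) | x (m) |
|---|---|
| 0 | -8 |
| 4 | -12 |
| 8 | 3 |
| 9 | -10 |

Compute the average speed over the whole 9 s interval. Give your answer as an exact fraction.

32/9 m/s

Average speed = (total path length)/(elapsed time); on a piecewise-linear x-t graph the path length is Σ|Δx|.
0–4 s: |Δx| = |-12 − -8| = 4 m
4–8 s: |Δx| = |3 − -12| = 15 m
8–9 s: |Δx| = |-10 − 3| = 13 m
Total path = 32 m; average speed = 32/9 = 32/9 m/s.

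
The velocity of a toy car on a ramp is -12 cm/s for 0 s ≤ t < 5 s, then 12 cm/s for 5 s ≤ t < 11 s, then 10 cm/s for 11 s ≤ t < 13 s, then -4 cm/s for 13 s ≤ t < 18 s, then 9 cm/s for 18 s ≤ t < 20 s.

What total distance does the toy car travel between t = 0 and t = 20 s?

Total distance travelled is ∫|v| dt — sum the magnitudes of each area piece.
0–5 s: |-12| × 5 = 60 cm
5–11 s: |12| × 6 = 72 cm
11–13 s: |10| × 2 = 20 cm
13–18 s: |-4| × 5 = 20 cm
18–20 s: |9| × 2 = 18 cm
Total distance = 190 cm

190 cm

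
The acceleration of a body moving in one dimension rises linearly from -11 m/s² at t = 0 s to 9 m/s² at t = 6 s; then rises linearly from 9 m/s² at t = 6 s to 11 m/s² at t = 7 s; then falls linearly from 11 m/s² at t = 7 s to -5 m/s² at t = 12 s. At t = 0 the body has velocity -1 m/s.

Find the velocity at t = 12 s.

Δv equals the area under the a-t graph; then v = v₀ + Δv.
0–6 s: ½(-11 + 9)(6) = -6 m/s
6–7 s: ½(9 + 11)(1) = 10 m/s
7–12 s: ½(11 + -5)(5) = 15 m/s
Δv = 19 m/s, so v(12) = -1 + (19) = 18 m/s.

18 m/s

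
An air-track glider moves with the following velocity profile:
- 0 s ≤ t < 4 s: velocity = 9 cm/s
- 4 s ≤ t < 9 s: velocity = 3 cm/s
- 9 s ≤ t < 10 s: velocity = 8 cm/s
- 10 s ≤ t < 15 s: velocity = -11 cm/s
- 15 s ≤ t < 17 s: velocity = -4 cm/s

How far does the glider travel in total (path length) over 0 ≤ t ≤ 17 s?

Distance (not displacement) is the total path length: add the absolute areas under v-t.
0–4 s: |9| × 4 = 36 cm
4–9 s: |3| × 5 = 15 cm
9–10 s: |8| × 1 = 8 cm
10–15 s: |-11| × 5 = 55 cm
15–17 s: |-4| × 2 = 8 cm
Total distance = 122 cm

122 cm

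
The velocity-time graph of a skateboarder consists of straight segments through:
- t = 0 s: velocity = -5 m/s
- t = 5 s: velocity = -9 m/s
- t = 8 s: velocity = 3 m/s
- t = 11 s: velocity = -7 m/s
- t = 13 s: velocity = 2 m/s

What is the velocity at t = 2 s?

On 0–5 s the graph is linear from -5 to -9 m/s: v(2) = -5 + (-9 − -5)·(2 − 0)/(5 − 0) = -6.6 m/s.

-6.6 m/s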